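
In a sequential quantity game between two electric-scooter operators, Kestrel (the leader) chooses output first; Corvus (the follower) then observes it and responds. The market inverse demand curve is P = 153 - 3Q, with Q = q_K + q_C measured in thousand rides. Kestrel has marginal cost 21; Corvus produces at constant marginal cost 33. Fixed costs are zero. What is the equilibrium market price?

Solve by backward induction. Given q_K, the follower Corvus maximises π_C = (153 - 3q_K - 3q_C)q_C - 33q_C.
Setting the follower's marginal profit to zero, 120 - 3q_K - 6q_C = 0, i.e. q_C = (120 - 3q_K)/6.
The leader anticipates this reaction. Substituting into P = 153 - 3Q gives P = 93 - (3/2)q_K, so π_K = (93 - (3/2)q_K)q_K - 21q_K.
The leader's first-order condition 72 - 3q_K = 0 yields q_K = 24.
Then q_C = (120 - 3·24)/6 = 8.
Total output Q = 32, so price P = 153 - 3·32 = 57.

57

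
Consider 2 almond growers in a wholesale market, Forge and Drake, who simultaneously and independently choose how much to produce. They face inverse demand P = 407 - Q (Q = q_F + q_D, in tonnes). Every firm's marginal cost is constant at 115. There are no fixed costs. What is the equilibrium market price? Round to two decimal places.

A representative firm's profit is π_i = q_i(407 - Q) - 115q_i.
First-order condition (treating rivals' output as given): 292 - 2q_i - q_j = 0.
By symmetry each firm produces the same amount; substituting q_j = q_i yields q_i = 292/3.
Total output Q = 584/3, so price P = 407 - 584/3 = 637/3.

212.33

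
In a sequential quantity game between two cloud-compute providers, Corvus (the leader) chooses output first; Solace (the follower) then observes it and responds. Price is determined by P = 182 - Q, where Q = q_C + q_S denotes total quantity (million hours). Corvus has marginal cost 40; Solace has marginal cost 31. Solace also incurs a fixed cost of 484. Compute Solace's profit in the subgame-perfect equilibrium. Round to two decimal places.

Solve by backward induction. Given q_C, the follower Solace maximises π_S = (182 - q_C - q_S)q_S - 31q_S.
Setting the follower's marginal profit to zero, 151 - q_C - 2q_S = 0, i.e. q_S = (151 - q_C)/2.
Corvus substitutes q_S(q_C) into its own profit: π_C = q_C(182 - q_C - (151 - q_C)/2) - 40q_C = (213/2 - (1/2)q_C)q_C - 40q_C.
Leader FOC: 133/2 - q_C = 0, so q_C = 133/2.
Then q_S = (151 - 133/2)/2 = 169/4.
Price P = 182 - 435/4 = 293/4.
Solace's profit: (293/4 - 31)·(169/4) - 484 = 1301.0625.

1301.06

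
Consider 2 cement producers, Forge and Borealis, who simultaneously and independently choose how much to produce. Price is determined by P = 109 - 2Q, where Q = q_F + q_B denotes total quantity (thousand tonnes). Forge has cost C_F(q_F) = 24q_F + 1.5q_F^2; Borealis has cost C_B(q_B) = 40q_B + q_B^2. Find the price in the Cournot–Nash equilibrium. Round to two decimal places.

Forge's profit: π_F = (109 - 2Q)q_F - (24q_F + (3/2)q_F²). Setting ∂π_F/∂q_F = 0: 85 - 7q_F - 2(q_B) = 0.
Borealis's profit: π_B = (109 - 2Q)q_B - (40q_B + q_B²). Setting ∂π_B/∂q_B = 0: 69 - 6q_B - 2(q_F) = 0.
So q_F = (85 - 2q_B)/7 and q_B = (69 - 2q_F)/6.
Solving the pair: q_F = 186/19, q_B = 313/38.
Total output Q = 685/38, so price P = 109 - 2·(685/38) = 1386/19.

72.95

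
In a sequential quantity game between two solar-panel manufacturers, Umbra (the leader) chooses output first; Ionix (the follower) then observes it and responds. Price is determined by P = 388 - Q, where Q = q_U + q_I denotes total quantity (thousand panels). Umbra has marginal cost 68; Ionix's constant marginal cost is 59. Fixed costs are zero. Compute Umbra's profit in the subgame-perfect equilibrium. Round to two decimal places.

12090.13

The follower Ionix best-responds to any q_U: π_I = (388 - Q)q_I - 59q_I.
Follower FOC: 329 - q_U - 2q_I = 0, so q_I(q_U) = (329 - q_U)/2.
Umbra substitutes q_I(q_U) into its own profit: π_U = q_U(388 - q_U - (329 - q_U)/2) - 68q_U = (447/2 - (1/2)q_U)q_U - 68q_U.
Leader FOC: 311/2 - q_U = 0, so q_U = 311/2.
Then q_I = (329 - 311/2)/2 = 347/4.
Price P = 388 - 969/4 = 583/4.
Umbra's profit: (583/4 - 68)·(311/2) = 12090.1250.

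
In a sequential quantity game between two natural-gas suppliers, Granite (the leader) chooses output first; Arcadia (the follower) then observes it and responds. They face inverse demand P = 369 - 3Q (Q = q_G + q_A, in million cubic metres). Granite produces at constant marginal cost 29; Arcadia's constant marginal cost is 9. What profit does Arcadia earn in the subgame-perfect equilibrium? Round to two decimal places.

The follower Arcadia best-responds to any q_G: π_A = (369 - 3Q)q_A - 9q_A.
Follower FOC: 360 - 3q_G - 6q_A = 0, so q_A(q_G) = (360 - 3q_G)/6.
The leader anticipates this reaction. Substituting into P = 369 - 3Q gives P = 189 - (3/2)q_G, so π_G = (189 - (3/2)q_G)q_G - 29q_G.
Maximising: ∂π_G/∂q_G = 160 - 3q_G = 0, giving q_G = 160/3.
Then q_A = (360 - 3·(160/3))/6 = 100/3.
Price P = 369 - 3·(260/3) = 109.
Arcadia's profit: (109 - 9)·(100/3) = 3333.3333.

3333.33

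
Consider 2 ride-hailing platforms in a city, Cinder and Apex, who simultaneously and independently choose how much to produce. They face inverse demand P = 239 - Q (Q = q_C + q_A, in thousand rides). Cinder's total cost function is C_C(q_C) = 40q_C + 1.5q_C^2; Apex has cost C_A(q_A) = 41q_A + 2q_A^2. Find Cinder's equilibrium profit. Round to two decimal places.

2948.92

Cinder's profit: π_C = (239 - Q)q_C - (40q_C + (3/2)q_C²). Setting ∂π_C/∂q_C = 0: 199 - 5q_C - (q_A) = 0.
Apex's first-order condition: 198 - 6q_A - (q_C) = 0.
Rearranging gives the reaction functions q_C = (199 - q_A)/5 and q_A = (198 - q_C)/6.
Solving the pair: q_C = 996/29, q_A = 791/29.
Price P = 239 - 1787/29 = 177.3793.
Cinder's profit: 177.3793·(996/29) - 40·(996/29) - (3/2)(996/29)² = 2948.9180.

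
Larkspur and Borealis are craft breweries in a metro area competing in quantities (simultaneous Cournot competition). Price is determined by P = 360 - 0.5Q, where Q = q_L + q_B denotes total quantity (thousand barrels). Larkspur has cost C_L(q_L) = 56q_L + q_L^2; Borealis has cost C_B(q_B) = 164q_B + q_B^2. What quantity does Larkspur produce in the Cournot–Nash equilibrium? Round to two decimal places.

93.03

Larkspur's profit: π_L = (360 - 0.5Q)q_L - (56q_L + q_L²). Setting ∂π_L/∂q_L = 0: 304 - 3q_L - (1/2)(q_B) = 0.
Borealis's first-order condition: 196 - 3q_B - (1/2)(q_L) = 0.
Rearranging gives the reaction functions q_L = (304 - (1/2)q_B)/3 and q_B = (196 - (1/2)q_L)/3.
Solving the pair: q_L = 93.0286, q_B = 1744/35.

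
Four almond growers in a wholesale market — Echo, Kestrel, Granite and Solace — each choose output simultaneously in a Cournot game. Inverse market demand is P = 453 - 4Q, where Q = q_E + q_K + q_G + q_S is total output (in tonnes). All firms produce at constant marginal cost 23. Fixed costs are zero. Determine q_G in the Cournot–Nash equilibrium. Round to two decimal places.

21.50

Each firm earns π_i = (453 - 4Q)q_i - 23q_i.
Setting ∂π_i/∂q_i = 0 with rivals' quantities fixed: 430 - 8q_i - 4·Σ_{j≠i} q_j = 0.
By symmetry each firm produces the same amount; substituting Σ_{j≠i} q_j = 3q_i yields q_i = 430/20 = 43/2.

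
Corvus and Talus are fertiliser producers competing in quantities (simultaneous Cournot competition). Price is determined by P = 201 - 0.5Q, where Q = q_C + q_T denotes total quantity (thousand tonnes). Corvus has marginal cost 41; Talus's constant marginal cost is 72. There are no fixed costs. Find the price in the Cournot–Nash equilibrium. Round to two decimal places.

Corvus's profit: π_C = (201 - 0.5Q)q_C - (41q_C). Setting ∂π_C/∂q_C = 0: 160 - q_C - (1/2)(q_T) = 0.
Talus's profit: π_T = (201 - 0.5Q)q_T - (72q_T). Setting ∂π_T/∂q_T = 0: 129 - q_T - (1/2)(q_C) = 0.
So q_C = (160 - (1/2)q_T) and q_T = (129 - (1/2)q_C).
Solving the pair: q_C = 382/3, q_T = 196/3.
Total output Q = 578/3, so price P = 201 - (1/2)·(578/3) = 314/3.

104.67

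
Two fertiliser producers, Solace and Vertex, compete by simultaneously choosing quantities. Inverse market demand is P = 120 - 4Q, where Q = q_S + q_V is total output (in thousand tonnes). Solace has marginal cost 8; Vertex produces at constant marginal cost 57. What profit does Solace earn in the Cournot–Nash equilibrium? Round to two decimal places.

Solace's profit: π_S = (120 - 4Q)q_S - (8q_S). Setting ∂π_S/∂q_S = 0: 112 - 8q_S - 4(q_V) = 0.
Vertex's first-order condition: 63 - 8q_V - 4(q_S) = 0.
Rearranging gives the reaction functions q_S = (112 - 4q_V)/8 and q_V = (63 - 4q_S)/8.
Solving the pair: q_S = 161/12, q_V = 7/6.
Price P = 120 - 4·(175/12) = 185/3.
Solace's profit: (185/3 - 8)·(161/12) = 720.0278.

720.03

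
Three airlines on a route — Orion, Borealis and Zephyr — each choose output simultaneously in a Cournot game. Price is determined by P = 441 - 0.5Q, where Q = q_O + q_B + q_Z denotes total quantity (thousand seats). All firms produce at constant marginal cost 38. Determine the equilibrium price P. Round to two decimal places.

138.75

A representative firm's profit is π_i = q_i(441 - 0.5Q) - 38q_i.
Setting ∂π_i/∂q_i = 0 with rivals' quantities fixed: 403 - q_i - (1/2)·Σ_{j≠i} q_j = 0.
With identical firms every q_j equals q_i, so Σ_{j≠i} q_j = 2q_i and 403 = 2q_i, giving q_i = 403/2.
Total output Q = 1209/2, so price P = 441 - (1/2)·(1209/2) = 555/4.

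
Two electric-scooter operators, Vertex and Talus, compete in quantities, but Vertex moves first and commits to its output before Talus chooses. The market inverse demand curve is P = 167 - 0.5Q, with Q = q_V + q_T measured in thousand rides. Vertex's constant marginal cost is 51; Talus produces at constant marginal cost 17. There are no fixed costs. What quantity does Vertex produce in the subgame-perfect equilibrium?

82

Solve by backward induction. Given q_V, the follower Talus maximises π_T = (167 - (1/2)q_V - (1/2)q_T)q_T - 17q_T.
Follower FOC: 150 - (1/2)q_V - q_T = 0, so q_T(q_V) = (150 - (1/2)q_V).
Vertex substitutes q_T(q_V) into its own profit: π_V = q_V(167 - (1/2)q_V - (150 - (1/2)q_V)/2) - 51q_V = (92 - (1/4)q_V)q_V - 51q_V.
Leader FOC: 41 - (1/2)q_V = 0, so q_V = 82.
Then q_T = (150 - (1/2)·82) = 109.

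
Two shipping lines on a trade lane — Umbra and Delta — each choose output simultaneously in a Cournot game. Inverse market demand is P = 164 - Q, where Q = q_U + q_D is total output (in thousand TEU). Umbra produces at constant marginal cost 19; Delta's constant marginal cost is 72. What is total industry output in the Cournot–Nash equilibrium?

Umbra's profit: π_U = (164 - Q)q_U - (19q_U). Setting ∂π_U/∂q_U = 0: 145 - 2q_U - (q_D) = 0.
Delta's profit: π_D = (164 - Q)q_D - (72q_D). Setting ∂π_D/∂q_D = 0: 92 - 2q_D - (q_U) = 0.
So q_U = (145 - q_D)/2 and q_D = (92 - q_U)/2.
Substituting one into the other gives q_U = 66 and q_D = 13.
Total output Q = 66 + 13 = 79.

79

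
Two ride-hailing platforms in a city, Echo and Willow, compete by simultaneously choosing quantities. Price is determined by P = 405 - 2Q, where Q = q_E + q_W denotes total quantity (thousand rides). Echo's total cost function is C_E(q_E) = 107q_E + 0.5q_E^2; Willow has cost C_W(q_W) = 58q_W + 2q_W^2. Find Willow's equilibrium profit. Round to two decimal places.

Echo's profit: π_E = (405 - 2Q)q_E - (107q_E + (1/2)q_E²). Setting ∂π_E/∂q_E = 0: 298 - 5q_E - 2(q_W) = 0.
Willow's profit: π_W = (405 - 2Q)q_W - (58q_W + 2q_W²). Setting ∂π_W/∂q_W = 0: 347 - 8q_W - 2(q_E) = 0.
Best responses: q_E = (298 - 2q_W)/5, q_W = (347 - 2q_E)/8.
Substituting one into the other gives q_E = 845/18 and q_W = 1139/36.
Price P = 405 - 2·(943/12) = 1487/6.
Willow's profit: (1487/6)·(1139/36) - 58·(1139/36) - 2(1139/36)² = 4004.0772.

4004.08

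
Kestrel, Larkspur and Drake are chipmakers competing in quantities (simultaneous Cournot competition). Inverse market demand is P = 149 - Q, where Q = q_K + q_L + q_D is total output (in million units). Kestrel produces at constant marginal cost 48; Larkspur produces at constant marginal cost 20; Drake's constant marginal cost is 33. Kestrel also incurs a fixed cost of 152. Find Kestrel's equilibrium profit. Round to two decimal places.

58.25

Kestrel's profit: π_K = (149 - Q)q_K - (48q_K). Setting ∂π_K/∂q_K = 0: 101 - 2q_K - (q_L + q_D) = 0.
Larkspur's first-order condition: 129 - 2q_L - (q_K + q_D) = 0.
Drake's first-order condition: 116 - 2q_D - (q_K + q_L) = 0.
Adding the 3 first-order conditions: 346 − 4Q = 0, so Q = 173/2.
Back-substituting: q_K = (101 − 173/2) = 29/2, q_L = (129 − 173/2) = 85/2, q_D = (116 − 173/2) = 59/2.
Price P = 149 - 173/2 = 125/2.
Kestrel's profit: (125/2 - 48)·(29/2) - 152 = 233/4.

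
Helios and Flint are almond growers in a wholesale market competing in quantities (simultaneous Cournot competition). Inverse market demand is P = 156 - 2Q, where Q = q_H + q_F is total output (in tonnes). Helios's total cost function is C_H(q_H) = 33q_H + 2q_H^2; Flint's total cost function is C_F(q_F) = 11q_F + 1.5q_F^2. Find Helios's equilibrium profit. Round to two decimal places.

482.31

Helios's profit: π_H = (156 - 2Q)q_H - (33q_H + 2q_H²). Setting ∂π_H/∂q_H = 0: 123 - 8q_H - 2(q_F) = 0.
Flint's first-order condition: 145 - 7q_F - 2(q_H) = 0.
Rearranging gives the reaction functions q_H = (123 - 2q_F)/8 and q_F = (145 - 2q_H)/7.
Substituting one into the other gives q_H = 571/52 and q_F = 457/26.
Price P = 156 - 2·(1485/52) = 98.8846.
Helios's profit: 98.8846·(571/52) - 33·(571/52) - 2(571/52)² = 482.3092.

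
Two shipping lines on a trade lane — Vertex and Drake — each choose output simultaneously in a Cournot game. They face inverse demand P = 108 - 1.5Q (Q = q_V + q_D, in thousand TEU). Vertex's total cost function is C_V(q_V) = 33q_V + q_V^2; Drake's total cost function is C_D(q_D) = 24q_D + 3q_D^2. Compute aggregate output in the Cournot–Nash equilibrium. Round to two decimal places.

Vertex's profit: π_V = (108 - 1.5Q)q_V - (33q_V + q_V²). Setting ∂π_V/∂q_V = 0: 75 - 5q_V - (3/2)(q_D) = 0.
Drake's profit: π_D = (108 - 1.5Q)q_D - (24q_D + 3q_D²). Setting ∂π_D/∂q_D = 0: 84 - 9q_D - (3/2)(q_V) = 0.
Best responses: q_V = (75 - (3/2)q_D)/5, q_D = (84 - (3/2)q_V)/9.
Substituting one into the other gives q_V = 244/19 and q_D = 410/57.
Total output Q = 244/19 + 410/57 = 1142/57.

20.04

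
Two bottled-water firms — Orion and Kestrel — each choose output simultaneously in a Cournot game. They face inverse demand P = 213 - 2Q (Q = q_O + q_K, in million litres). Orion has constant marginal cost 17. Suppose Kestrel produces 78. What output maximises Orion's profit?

10

With the rival's output fixed at 78, Orion's profit is π_O = (213 - 2·78 - 2q_O)q_O - (17q_O) = (57 - 2q_O)q_O - (17q_O).
∂π_O/∂q_O = 40 - 4q_O = 0, so q_O = 10.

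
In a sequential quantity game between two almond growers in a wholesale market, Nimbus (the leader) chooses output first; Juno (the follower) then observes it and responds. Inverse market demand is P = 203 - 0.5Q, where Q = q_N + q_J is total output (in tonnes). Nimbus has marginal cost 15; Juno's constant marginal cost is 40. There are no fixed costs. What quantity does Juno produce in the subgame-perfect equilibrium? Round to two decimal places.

56.50

Solve by backward induction. Given q_N, the follower Juno maximises π_J = (203 - (1/2)q_N - (1/2)q_J)q_J - 40q_J.
Follower FOC: 163 - (1/2)q_N - q_J = 0, so q_J(q_N) = (163 - (1/2)q_N).
Nimbus substitutes q_J(q_N) into its own profit: π_N = q_N(203 - (1/2)q_N - (163 - (1/2)q_N)/2) - 15q_N = (243/2 - (1/4)q_N)q_N - 15q_N.
Leader FOC: 213/2 - (1/2)q_N = 0, so q_N = 213.
Then q_J = (163 - (1/2)·213) = 113/2.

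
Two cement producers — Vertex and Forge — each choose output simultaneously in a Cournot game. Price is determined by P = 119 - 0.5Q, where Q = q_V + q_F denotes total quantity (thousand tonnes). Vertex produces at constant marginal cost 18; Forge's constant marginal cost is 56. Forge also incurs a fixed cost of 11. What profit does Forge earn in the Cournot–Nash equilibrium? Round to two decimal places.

Vertex's profit: π_V = (119 - 0.5Q)q_V - (18q_V). Setting ∂π_V/∂q_V = 0: 101 - q_V - (1/2)(q_F) = 0.
Forge's first-order condition: 63 - q_F - (1/2)(q_V) = 0.
Rearranging gives the reaction functions q_V = (101 - (1/2)q_F) and q_F = (63 - (1/2)q_V).
Solving the pair: q_V = 278/3, q_F = 50/3.
Price P = 119 - (1/2)·(328/3) = 193/3.
Forge's profit: (193/3 - 56)·(50/3) - 11 = 1151/9.

127.89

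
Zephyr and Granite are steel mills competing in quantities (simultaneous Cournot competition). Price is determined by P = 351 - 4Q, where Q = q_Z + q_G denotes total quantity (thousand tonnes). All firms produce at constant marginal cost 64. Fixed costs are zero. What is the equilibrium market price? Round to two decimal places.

Each firm earns π_i = (351 - 4Q)q_i - 64q_i.
First-order condition (treating rivals' output as given): 287 - 8q_i - 4q_j = 0.
With identical firms every q_j equals q_i, so q_j = q_i and 287 = 12q_i, giving q_i = 287/12.
Total output Q = 287/6, so price P = 351 - 4·(287/6) = 479/3.

159.67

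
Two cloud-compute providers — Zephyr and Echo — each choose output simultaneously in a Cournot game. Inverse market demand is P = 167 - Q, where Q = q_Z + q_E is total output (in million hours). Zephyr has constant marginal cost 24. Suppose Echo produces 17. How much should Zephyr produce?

63

With the rival's output fixed at 17, Zephyr's profit is π_Z = (167 - 17 - q_Z)q_Z - (24q_Z) = (150 - q_Z)q_Z - (24q_Z).
∂π_Z/∂q_Z = 126 - 2q_Z = 0, so q_Z = 63.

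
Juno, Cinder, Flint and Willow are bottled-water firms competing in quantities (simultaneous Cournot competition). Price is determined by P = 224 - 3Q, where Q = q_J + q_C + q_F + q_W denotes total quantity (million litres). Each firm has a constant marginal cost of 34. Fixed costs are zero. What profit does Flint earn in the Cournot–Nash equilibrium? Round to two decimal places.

Each firm earns π_i = (224 - 3Q)q_i - 34q_i.
First-order condition (treating rivals' output as given): 190 - 6q_i - 3·Σ_{j≠i} q_j = 0.
By symmetry each firm produces the same amount; substituting Σ_{j≠i} q_j = 3q_i yields q_i = 190/15 = 38/3.
Price P = 224 - 3·(152/3) = 72.
Flint's profit: (72 - 34)·(38/3) = 1444/3.

481.33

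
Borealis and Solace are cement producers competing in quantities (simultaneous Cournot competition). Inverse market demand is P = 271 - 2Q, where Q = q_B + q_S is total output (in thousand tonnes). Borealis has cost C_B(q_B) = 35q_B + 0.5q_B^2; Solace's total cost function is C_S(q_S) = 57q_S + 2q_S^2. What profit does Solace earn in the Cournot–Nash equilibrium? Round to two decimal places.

1103.72

Borealis's profit: π_B = (271 - 2Q)q_B - (35q_B + (1/2)q_B²). Setting ∂π_B/∂q_B = 0: 236 - 5q_B - 2(q_S) = 0.
Solace's first-order condition: 214 - 8q_S - 2(q_B) = 0.
So q_B = (236 - 2q_S)/5 and q_S = (214 - 2q_B)/8.
Substituting one into the other gives q_B = 365/9 and q_S = 299/18.
Price P = 271 - 2·(343/6) = 470/3.
Solace's profit: (470/3)·(299/18) - 57·(299/18) - 2(299/18)² = 1103.7160.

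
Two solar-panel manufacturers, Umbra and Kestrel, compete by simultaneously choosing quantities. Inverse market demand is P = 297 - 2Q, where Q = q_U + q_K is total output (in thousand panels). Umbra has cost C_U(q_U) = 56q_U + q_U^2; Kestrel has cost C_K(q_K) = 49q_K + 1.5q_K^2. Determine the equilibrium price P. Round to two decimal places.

181.37

Umbra's profit: π_U = (297 - 2Q)q_U - (56q_U + q_U²). Setting ∂π_U/∂q_U = 0: 241 - 6q_U - 2(q_K) = 0.
Kestrel's first-order condition: 248 - 7q_K - 2(q_U) = 0.
Best responses: q_U = (241 - 2q_K)/6, q_K = (248 - 2q_U)/7.
Solving the pair: q_U = 1191/38, q_K = 503/19.
Total output Q = 57.8158, so price P = 297 - 2·57.8158 = 181.3684.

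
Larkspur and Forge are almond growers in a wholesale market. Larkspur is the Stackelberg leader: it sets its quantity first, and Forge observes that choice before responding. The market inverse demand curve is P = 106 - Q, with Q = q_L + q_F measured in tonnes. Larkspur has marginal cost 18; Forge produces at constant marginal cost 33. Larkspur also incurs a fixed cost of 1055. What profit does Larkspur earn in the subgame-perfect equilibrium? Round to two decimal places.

271.13

The follower Forge best-responds to any q_L: π_F = (106 - Q)q_F - 33q_F.
∂π_F/∂q_F = 73 - q_L - 2q_F = 0 gives the reaction function q_F = (73 - q_L)/2.
Larkspur substitutes q_F(q_L) into its own profit: π_L = q_L(106 - q_L - (73 - q_L)/2) - 18q_L = (139/2 - (1/2)q_L)q_L - 18q_L.
Maximising: ∂π_L/∂q_L = 103/2 - q_L = 0, giving q_L = 103/2.
Then q_F = (73 - 103/2)/2 = 43/4.
Price P = 106 - 249/4 = 175/4.
Larkspur's profit: (175/4 - 18)·(103/2) - 1055 = 271.1250.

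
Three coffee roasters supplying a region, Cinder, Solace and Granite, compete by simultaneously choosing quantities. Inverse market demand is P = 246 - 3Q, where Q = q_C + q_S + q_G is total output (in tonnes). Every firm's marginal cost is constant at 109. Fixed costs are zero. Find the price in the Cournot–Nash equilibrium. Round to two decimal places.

143.25

A representative firm's profit is π_i = q_i(246 - 3Q) - 109q_i.
Setting ∂π_i/∂q_i = 0 with rivals' quantities fixed: 137 - 6q_i - 3·Σ_{j≠i} q_j = 0.
By symmetry each firm produces the same amount; substituting Σ_{j≠i} q_j = 2q_i yields q_i = 137/12.
Total output Q = 137/4, so price P = 246 - 3·(137/4) = 573/4.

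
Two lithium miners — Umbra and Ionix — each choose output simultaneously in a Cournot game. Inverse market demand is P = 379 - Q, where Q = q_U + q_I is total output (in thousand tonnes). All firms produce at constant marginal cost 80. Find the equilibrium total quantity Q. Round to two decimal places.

A representative firm's profit is π_i = q_i(379 - Q) - 80q_i.
Setting ∂π_i/∂q_i = 0 with rivals' quantities fixed: 299 - 2q_i - q_j = 0.
By symmetry each firm produces the same amount; substituting q_j = q_i yields q_i = 299/3.
Total output Q = 299/3 + 299/3 = 598/3.

199.33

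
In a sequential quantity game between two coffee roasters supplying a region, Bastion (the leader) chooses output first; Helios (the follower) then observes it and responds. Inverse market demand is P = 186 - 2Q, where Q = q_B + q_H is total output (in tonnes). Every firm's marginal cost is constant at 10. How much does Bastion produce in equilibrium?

Solve by backward induction. Given q_B, the follower Helios maximises π_H = (186 - 2q_B - 2q_H)q_H - 10q_H.
Follower FOC: 176 - 2q_B - 4q_H = 0, so q_H(q_B) = (176 - 2q_B)/4.
The leader anticipates this reaction. Substituting into P = 186 - 2Q gives P = 98 - q_B, so π_B = (98 - q_B)q_B - 10q_B.
Leader FOC: 88 - 2q_B = 0, so q_B = 44.
Then q_H = (176 - 2·44)/4 = 22.

44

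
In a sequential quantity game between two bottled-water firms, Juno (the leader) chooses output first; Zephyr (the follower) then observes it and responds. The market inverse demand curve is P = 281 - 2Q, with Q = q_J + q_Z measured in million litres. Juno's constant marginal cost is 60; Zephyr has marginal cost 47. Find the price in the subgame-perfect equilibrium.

The follower Zephyr best-responds to any q_J: π_Z = (281 - 2Q)q_Z - 47q_Z.
∂π_Z/∂q_Z = 234 - 2q_J - 4q_Z = 0 gives the reaction function q_Z = (234 - 2q_J)/4.
The leader anticipates this reaction. Substituting into P = 281 - 2Q gives P = 164 - q_J, so π_J = (164 - q_J)q_J - 60q_J.
Leader FOC: 104 - 2q_J = 0, so q_J = 52.
Then q_Z = (234 - 2·52)/4 = 65/2.
Total output Q = 169/2, so price P = 281 - 2·(169/2) = 112.

112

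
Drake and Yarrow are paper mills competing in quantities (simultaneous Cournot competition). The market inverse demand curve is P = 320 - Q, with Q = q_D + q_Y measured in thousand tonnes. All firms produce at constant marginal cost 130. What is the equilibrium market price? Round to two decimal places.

Each firm earns π_i = (320 - Q)q_i - 130q_i.
First-order condition (treating rivals' output as given): 190 - 2q_i - q_j = 0.
By symmetry each firm produces the same amount; substituting q_j = q_i yields q_i = 190/3.
Total output Q = 380/3, so price P = 320 - 380/3 = 580/3.

193.33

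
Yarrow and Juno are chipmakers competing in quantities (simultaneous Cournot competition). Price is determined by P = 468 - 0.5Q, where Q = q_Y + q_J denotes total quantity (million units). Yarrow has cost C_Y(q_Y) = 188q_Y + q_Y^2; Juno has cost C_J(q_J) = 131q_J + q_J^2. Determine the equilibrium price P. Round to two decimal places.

379.86

Yarrow's profit: π_Y = (468 - 0.5Q)q_Y - (188q_Y + q_Y²). Setting ∂π_Y/∂q_Y = 0: 280 - 3q_Y - (1/2)(q_J) = 0.
Juno's first-order condition: 337 - 3q_J - (1/2)(q_Y) = 0.
Rearranging gives the reaction functions q_Y = (280 - (1/2)q_J)/3 and q_J = (337 - (1/2)q_Y)/3.
Substituting one into the other gives q_Y = 76.7429 and q_J = 99.5429.
Total output Q = 1234/7, so price P = 468 - (1/2)·(1234/7) = 379.8571.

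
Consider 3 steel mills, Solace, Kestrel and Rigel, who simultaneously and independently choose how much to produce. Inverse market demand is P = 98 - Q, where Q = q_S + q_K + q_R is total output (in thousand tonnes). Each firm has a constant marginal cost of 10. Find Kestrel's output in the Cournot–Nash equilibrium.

22

A representative firm's profit is π_i = q_i(98 - Q) - 10q_i.
First-order condition (treating rivals' output as given): 88 - 2q_i - Σ_{j≠i} q_j = 0.
With identical firms every q_j equals q_i, so Σ_{j≠i} q_j = 2q_i and 88 = 4q_i, giving q_i = 22.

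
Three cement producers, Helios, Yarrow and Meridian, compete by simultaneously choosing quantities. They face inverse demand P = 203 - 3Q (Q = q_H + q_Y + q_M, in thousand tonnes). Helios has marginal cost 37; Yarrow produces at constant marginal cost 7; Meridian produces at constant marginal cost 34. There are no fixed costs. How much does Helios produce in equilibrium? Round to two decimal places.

11.08

Helios's profit: π_H = (203 - 3Q)q_H - (37q_H). Setting ∂π_H/∂q_H = 0: 166 - 6q_H - 3(q_Y + q_M) = 0.
Yarrow's profit: π_Y = (203 - 3Q)q_Y - (7q_Y). Setting ∂π_Y/∂q_Y = 0: 196 - 6q_Y - 3(q_H + q_M) = 0.
Meridian's profit: π_M = (203 - 3Q)q_M - (34q_M). Setting ∂π_M/∂q_M = 0: 169 - 6q_M - 3(q_H + q_Y) = 0.
Summing all 3 equations gives 531 − 12Q = 0, hence Q = 177/4.
Back-substituting: q_H = (166 − 531/4)/3 = 133/12, q_Y = (196 − 531/4)/3 = 253/12, q_M = (169 − 531/4)/3 = 145/12.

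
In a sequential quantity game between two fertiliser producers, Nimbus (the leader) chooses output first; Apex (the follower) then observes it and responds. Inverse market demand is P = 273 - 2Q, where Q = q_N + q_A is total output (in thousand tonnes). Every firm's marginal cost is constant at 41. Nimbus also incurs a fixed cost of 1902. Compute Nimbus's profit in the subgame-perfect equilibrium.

Solve by backward induction. Given q_N, the follower Apex maximises π_A = (273 - 2q_N - 2q_A)q_A - 41q_A.
∂π_A/∂q_A = 232 - 2q_N - 4q_A = 0 gives the reaction function q_A = (232 - 2q_N)/4.
Nimbus substitutes q_A(q_N) into its own profit: π_N = q_N(273 - 2q_N - (232 - 2q_N)/2) - 41q_N = (157 - q_N)q_N - 41q_N.
Leader FOC: 116 - 2q_N = 0, so q_N = 58.
Then q_A = (232 - 2·58)/4 = 29.
Price P = 273 - 2·87 = 99.
Nimbus's profit: (99 - 41)·58 - 1902 = 1462.

1462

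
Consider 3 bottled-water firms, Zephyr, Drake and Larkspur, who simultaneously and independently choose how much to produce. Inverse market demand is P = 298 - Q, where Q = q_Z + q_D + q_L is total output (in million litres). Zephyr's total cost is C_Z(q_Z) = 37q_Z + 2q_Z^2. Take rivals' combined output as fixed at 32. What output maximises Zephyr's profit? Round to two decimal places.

38.17

With rivals' combined output fixed at 32, Zephyr's profit is π_Z = (298 - 32 - q_Z)q_Z - (37q_Z + 2q_Z²) = (266 - q_Z)q_Z - (37q_Z + 2q_Z²).
∂π_Z/∂q_Z = 229 - 6q_Z = 0, so q_Z = 229/6.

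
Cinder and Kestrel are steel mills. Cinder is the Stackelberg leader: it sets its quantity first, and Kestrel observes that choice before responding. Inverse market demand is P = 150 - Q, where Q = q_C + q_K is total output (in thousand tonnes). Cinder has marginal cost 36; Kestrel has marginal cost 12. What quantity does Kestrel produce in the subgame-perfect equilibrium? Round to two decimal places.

The follower Kestrel best-responds to any q_C: π_K = (150 - Q)q_K - 12q_K.
Follower FOC: 138 - q_C - 2q_K = 0, so q_K(q_C) = (138 - q_C)/2.
Cinder substitutes q_K(q_C) into its own profit: π_C = q_C(150 - q_C - (138 - q_C)/2) - 36q_C = (81 - (1/2)q_C)q_C - 36q_C.
The leader's first-order condition 45 - q_C = 0 yields q_C = 45.
Then q_K = (138 - 45)/2 = 93/2.

46.50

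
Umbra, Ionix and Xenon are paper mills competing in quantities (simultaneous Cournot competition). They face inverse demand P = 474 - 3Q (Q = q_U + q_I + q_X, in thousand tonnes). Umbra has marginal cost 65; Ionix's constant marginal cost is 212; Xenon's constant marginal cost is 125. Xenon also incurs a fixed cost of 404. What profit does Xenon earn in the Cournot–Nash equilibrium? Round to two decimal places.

2541.33

Umbra's profit: π_U = (474 - 3Q)q_U - (65q_U). Setting ∂π_U/∂q_U = 0: 409 - 6q_U - 3(q_I + q_X) = 0.
Ionix's profit: π_I = (474 - 3Q)q_I - (212q_I). Setting ∂π_I/∂q_I = 0: 262 - 6q_I - 3(q_U + q_X) = 0.
Xenon's profit: π_X = (474 - 3Q)q_X - (125q_X). Setting ∂π_X/∂q_X = 0: 349 - 6q_X - 3(q_U + q_I) = 0.
Adding the 3 first-order conditions: 1020 − 12Q = 0, so Q = 85.
Back-substituting: q_U = (409 − 255)/3 = 154/3, q_I = (262 − 255)/3 = 7/3, q_X = (349 − 255)/3 = 94/3.
Price P = 474 - 3·85 = 219.
Xenon's profit: (219 - 125)·(94/3) - 404 = 2541.3333.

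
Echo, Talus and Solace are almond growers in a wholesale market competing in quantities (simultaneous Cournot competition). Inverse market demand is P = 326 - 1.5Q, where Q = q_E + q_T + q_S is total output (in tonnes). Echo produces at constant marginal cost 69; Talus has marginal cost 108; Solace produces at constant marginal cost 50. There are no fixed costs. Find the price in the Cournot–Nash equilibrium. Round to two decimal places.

138.25

Echo's profit: π_E = (326 - 1.5Q)q_E - (69q_E). Setting ∂π_E/∂q_E = 0: 257 - 3q_E - (3/2)(q_T + q_S) = 0.
Talus's profit: π_T = (326 - 1.5Q)q_T - (108q_T). Setting ∂π_T/∂q_T = 0: 218 - 3q_T - (3/2)(q_E + q_S) = 0.
Solace's first-order condition: 276 - 3q_S - (3/2)(q_E + q_T) = 0.
Adding the 3 first-order conditions: 751 − 6Q = 0, so Q = 751/6.
Back-substituting: q_E = (257 − 751/4)/(3/2) = 277/6, q_T = (218 − 751/4)/(3/2) = 121/6, q_S = (276 − 751/4)/(3/2) = 353/6.
Total output Q = 751/6, so price P = 326 - (3/2)·(751/6) = 553/4.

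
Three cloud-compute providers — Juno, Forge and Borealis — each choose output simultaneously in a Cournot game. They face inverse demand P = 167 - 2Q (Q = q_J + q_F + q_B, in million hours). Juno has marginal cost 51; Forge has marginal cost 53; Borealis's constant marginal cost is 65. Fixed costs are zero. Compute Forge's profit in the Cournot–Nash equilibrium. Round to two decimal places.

Juno's profit: π_J = (167 - 2Q)q_J - (51q_J). Setting ∂π_J/∂q_J = 0: 116 - 4q_J - 2(q_F + q_B) = 0.
Forge's first-order condition: 114 - 4q_F - 2(q_J + q_B) = 0.
Borealis's profit: π_B = (167 - 2Q)q_B - (65q_B). Setting ∂π_B/∂q_B = 0: 102 - 4q_B - 2(q_J + q_F) = 0.
Summing all 3 equations gives 332 − 8Q = 0, hence Q = 83/2.
Back-substituting: q_J = (116 − 83)/2 = 33/2, q_F = (114 − 83)/2 = 31/2, q_B = (102 − 83)/2 = 19/2.
Price P = 167 - 2·(83/2) = 84.
Forge's profit: (84 - 53)·(31/2) = 961/2.

480.50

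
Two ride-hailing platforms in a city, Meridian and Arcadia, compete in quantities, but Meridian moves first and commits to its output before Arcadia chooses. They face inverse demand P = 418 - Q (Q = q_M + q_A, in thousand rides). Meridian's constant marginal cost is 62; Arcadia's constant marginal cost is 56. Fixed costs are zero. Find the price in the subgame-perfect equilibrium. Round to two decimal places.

149.50

Solve by backward induction. Given q_M, the follower Arcadia maximises π_A = (418 - q_M - q_A)q_A - 56q_A.
Follower FOC: 362 - q_M - 2q_A = 0, so q_A(q_M) = (362 - q_M)/2.
The leader anticipates this reaction. Substituting into P = 418 - Q gives P = 237 - (1/2)q_M, so π_M = (237 - (1/2)q_M)q_M - 62q_M.
Maximising: ∂π_M/∂q_M = 175 - q_M = 0, giving q_M = 175.
Then q_A = (362 - 175)/2 = 187/2.
Total output Q = 537/2, so price P = 418 - 537/2 = 299/2.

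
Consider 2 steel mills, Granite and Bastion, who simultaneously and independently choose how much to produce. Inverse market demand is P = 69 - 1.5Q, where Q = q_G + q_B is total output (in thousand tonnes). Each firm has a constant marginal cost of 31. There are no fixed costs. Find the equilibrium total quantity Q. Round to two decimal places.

16.89

A representative firm's profit is π_i = q_i(69 - 1.5Q) - 31q_i.
First-order condition (treating rivals' output as given): 38 - 3q_i - (3/2)q_j = 0.
With identical firms every q_j equals q_i, so q_j = q_i and 38 = (9/2)q_i, giving q_i = 76/9.
Total output Q = 76/9 + 76/9 = 152/9.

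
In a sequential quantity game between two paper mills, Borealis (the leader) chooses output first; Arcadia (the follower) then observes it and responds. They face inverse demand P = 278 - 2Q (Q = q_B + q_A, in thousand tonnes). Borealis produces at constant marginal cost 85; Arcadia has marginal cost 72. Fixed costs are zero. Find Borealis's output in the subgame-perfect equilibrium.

Solve by backward induction. Given q_B, the follower Arcadia maximises π_A = (278 - 2q_B - 2q_A)q_A - 72q_A.
∂π_A/∂q_A = 206 - 2q_B - 4q_A = 0 gives the reaction function q_A = (206 - 2q_B)/4.
Borealis substitutes q_A(q_B) into its own profit: π_B = q_B(278 - 2q_B - (206 - 2q_B)/2) - 85q_B = (175 - q_B)q_B - 85q_B.
The leader's first-order condition 90 - 2q_B = 0 yields q_B = 45.
Then q_A = (206 - 2·45)/4 = 29.

45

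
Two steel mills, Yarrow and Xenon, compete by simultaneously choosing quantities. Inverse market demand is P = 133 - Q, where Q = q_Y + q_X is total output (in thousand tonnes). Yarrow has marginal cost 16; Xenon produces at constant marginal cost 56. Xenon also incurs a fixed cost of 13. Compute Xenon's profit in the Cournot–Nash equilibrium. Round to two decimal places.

139.11

Yarrow's profit: π_Y = (133 - Q)q_Y - (16q_Y). Setting ∂π_Y/∂q_Y = 0: 117 - 2q_Y - (q_X) = 0.
Xenon's first-order condition: 77 - 2q_X - (q_Y) = 0.
So q_Y = (117 - q_X)/2 and q_X = (77 - q_Y)/2.
Solving the pair: q_Y = 157/3, q_X = 37/3.
Price P = 133 - 194/3 = 205/3.
Xenon's profit: (205/3 - 56)·(37/3) - 13 = 1252/9.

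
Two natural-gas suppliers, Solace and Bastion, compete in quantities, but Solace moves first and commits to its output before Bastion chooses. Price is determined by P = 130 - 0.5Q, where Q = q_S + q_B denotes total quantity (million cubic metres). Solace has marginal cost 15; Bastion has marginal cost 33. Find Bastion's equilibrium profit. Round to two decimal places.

Solve by backward induction. Given q_S, the follower Bastion maximises π_B = (130 - (1/2)q_S - (1/2)q_B)q_B - 33q_B.
∂π_B/∂q_B = 97 - (1/2)q_S - q_B = 0 gives the reaction function q_B = (97 - (1/2)q_S).
Solace substitutes q_B(q_S) into its own profit: π_S = q_S(130 - (1/2)q_S - (97 - (1/2)q_S)/2) - 15q_S = (163/2 - (1/4)q_S)q_S - 15q_S.
Leader FOC: 133/2 - (1/2)q_S = 0, so q_S = 133.
Then q_B = (97 - (1/2)·133) = 61/2.
Price P = 130 - (1/2)·(327/2) = 193/4.
Bastion's profit: (193/4 - 33)·(61/2) = 465.1250.

465.13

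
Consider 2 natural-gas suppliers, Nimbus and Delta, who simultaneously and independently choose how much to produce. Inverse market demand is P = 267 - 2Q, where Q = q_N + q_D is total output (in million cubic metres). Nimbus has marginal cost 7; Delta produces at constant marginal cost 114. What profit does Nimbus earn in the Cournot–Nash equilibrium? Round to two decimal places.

Nimbus's profit: π_N = (267 - 2Q)q_N - (7q_N). Setting ∂π_N/∂q_N = 0: 260 - 4q_N - 2(q_D) = 0.
Delta's profit: π_D = (267 - 2Q)q_D - (114q_D). Setting ∂π_D/∂q_D = 0: 153 - 4q_D - 2(q_N) = 0.
Best responses: q_N = (260 - 2q_D)/4, q_D = (153 - 2q_N)/4.
Solving the pair: q_N = 367/6, q_D = 23/3.
Price P = 267 - 2·(413/6) = 388/3.
Nimbus's profit: (388/3 - 7)·(367/6) = 7482.7222.

7482.72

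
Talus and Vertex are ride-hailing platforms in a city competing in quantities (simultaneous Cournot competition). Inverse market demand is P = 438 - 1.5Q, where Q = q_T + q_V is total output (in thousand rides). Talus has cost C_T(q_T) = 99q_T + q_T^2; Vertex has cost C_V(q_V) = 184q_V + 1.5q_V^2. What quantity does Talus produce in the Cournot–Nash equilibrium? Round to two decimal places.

59.57

Talus's profit: π_T = (438 - 1.5Q)q_T - (99q_T + q_T²). Setting ∂π_T/∂q_T = 0: 339 - 5q_T - (3/2)(q_V) = 0.
Vertex's first-order condition: 254 - 6q_V - (3/2)(q_T) = 0.
Best responses: q_T = (339 - (3/2)q_V)/5, q_V = (254 - (3/2)q_T)/6.
Substituting one into the other gives q_T = 59.5676 and q_V = 27.4414.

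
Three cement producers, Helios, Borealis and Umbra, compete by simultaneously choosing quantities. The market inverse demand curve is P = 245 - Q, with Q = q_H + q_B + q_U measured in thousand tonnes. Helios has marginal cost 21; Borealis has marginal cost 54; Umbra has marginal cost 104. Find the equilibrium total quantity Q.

139

Helios's profit: π_H = (245 - Q)q_H - (21q_H). Setting ∂π_H/∂q_H = 0: 224 - 2q_H - (q_B + q_U) = 0.
Borealis's first-order condition: 191 - 2q_B - (q_H + q_U) = 0.
Umbra's first-order condition: 141 - 2q_U - (q_H + q_B) = 0.
Adding the 3 conditions: 556 − 2Q − 2Q = 0, i.e. Q = 139.
Back-substituting: q_H = (224 − 139) = 85, q_B = (191 − 139) = 52, q_U = (141 − 139) = 2.
Total output Q = 85 + 52 + 2 = 139.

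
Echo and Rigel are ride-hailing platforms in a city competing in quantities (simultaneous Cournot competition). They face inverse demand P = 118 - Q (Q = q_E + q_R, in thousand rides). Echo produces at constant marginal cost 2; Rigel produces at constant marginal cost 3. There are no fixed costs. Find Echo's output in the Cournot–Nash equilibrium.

Echo's profit: π_E = (118 - Q)q_E - (2q_E). Setting ∂π_E/∂q_E = 0: 116 - 2q_E - (q_R) = 0.
Rigel's profit: π_R = (118 - Q)q_R - (3q_R). Setting ∂π_R/∂q_R = 0: 115 - 2q_R - (q_E) = 0.
Best responses: q_E = (116 - q_R)/2, q_R = (115 - q_E)/2.
Solving the pair: q_E = 39, q_R = 38.

39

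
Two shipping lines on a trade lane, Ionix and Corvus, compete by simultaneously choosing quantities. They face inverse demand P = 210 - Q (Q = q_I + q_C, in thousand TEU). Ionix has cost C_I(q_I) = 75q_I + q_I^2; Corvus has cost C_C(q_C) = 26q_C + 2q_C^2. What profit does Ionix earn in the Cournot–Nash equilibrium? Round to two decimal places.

1481.57

Ionix's profit: π_I = (210 - Q)q_I - (75q_I + q_I²). Setting ∂π_I/∂q_I = 0: 135 - 4q_I - (q_C) = 0.
Corvus's first-order condition: 184 - 6q_C - (q_I) = 0.
Rearranging gives the reaction functions q_I = (135 - q_C)/4 and q_C = (184 - q_I)/6.
Substituting one into the other gives q_I = 626/23 and q_C = 601/23.
Price P = 210 - 1227/23 = 156.6522.
Ionix's profit: 156.6522·(626/23) - 75·(626/23) - (626/23)² = 1481.5728.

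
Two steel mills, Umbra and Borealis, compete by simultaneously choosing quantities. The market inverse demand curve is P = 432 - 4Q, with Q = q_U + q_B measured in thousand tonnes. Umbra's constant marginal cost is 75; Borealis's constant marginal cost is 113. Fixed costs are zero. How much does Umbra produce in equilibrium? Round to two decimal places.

Umbra's profit: π_U = (432 - 4Q)q_U - (75q_U). Setting ∂π_U/∂q_U = 0: 357 - 8q_U - 4(q_B) = 0.
Borealis's profit: π_B = (432 - 4Q)q_B - (113q_B). Setting ∂π_B/∂q_B = 0: 319 - 8q_B - 4(q_U) = 0.
Best responses: q_U = (357 - 4q_B)/8, q_B = (319 - 4q_U)/8.
Substituting one into the other gives q_U = 395/12 and q_B = 281/12.

32.92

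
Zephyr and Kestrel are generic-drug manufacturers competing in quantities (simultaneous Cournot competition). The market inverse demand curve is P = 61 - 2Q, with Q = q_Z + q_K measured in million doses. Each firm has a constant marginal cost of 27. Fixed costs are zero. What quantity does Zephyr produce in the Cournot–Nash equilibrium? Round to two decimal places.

Each firm earns π_i = (61 - 2Q)q_i - 27q_i.
Setting ∂π_i/∂q_i = 0 with rivals' quantities fixed: 34 - 4q_i - 2q_j = 0.
By symmetry each firm produces the same amount; substituting q_j = q_i yields q_i = 34/6 = 17/3.

5.67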